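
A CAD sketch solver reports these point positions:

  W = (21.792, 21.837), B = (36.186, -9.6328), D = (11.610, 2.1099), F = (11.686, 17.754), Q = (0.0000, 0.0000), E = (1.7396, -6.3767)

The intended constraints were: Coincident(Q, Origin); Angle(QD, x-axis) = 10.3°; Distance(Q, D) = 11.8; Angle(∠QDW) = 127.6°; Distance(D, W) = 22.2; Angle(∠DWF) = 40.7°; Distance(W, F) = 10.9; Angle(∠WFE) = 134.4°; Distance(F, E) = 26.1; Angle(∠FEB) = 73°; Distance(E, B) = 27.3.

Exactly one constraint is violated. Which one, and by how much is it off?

Distance(E, B) = 27.3 — off by 7.30.

Q = (0.00, 0.00) ✓; QD at 10.30° ✓; |QD| = 11.80 ✓; ∠QDW = 127.6° ✓; |DW| = 22.20 ✓; ∠DWF = 40.70° ✓; |WF| = 10.90 ✓; ∠WFE = 134.4° ✓; |FE| = 26.10 ✓; ∠FEB = 73.00° ✓; |EB| = 34.60 ✗.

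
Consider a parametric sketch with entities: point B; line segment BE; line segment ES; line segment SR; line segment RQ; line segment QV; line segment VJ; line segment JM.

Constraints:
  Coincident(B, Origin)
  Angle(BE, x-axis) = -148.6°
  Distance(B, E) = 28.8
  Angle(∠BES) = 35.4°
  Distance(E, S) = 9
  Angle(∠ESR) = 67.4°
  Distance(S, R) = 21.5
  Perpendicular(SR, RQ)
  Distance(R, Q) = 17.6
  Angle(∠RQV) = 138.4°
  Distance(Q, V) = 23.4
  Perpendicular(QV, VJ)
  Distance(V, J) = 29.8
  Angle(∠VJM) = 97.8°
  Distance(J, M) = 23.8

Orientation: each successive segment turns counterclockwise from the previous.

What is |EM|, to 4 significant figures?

14.35

QV ⟂ VJ, so VJ runs at -29.80°; with |VJ| = 29.8, J = (-24.91, -35.99). ∠VJM = 97.8° gives JM at 52.40° from the x-axis; with |JM| = 23.8, M = (-10.39, -17.13). Then |EM| = |M − E| = 14.35.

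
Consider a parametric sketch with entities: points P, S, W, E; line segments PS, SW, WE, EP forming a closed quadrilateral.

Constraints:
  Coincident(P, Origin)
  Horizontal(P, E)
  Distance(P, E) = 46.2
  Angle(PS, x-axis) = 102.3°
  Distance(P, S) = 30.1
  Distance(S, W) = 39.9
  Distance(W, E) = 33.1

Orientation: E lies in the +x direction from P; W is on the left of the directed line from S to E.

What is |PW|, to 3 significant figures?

45.3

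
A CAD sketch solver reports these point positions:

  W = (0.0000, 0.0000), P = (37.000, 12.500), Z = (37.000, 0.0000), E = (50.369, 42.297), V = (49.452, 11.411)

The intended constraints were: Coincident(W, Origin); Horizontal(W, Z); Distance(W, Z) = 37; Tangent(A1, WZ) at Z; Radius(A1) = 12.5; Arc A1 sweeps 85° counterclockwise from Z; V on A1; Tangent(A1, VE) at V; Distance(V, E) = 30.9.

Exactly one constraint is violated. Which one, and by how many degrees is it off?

Tangent(A1, VE) at V — off by 3.30°.

W = (0.00, 0.00) ✓; W.y = 0.00, Z.y = 0.00 ✓; |WZ| = 37.00 ✓; ∠(PZ, ZW) = 90.00° ✓; |PZ| = 12.50 ✓; bearing(P→V) − bearing(P→Z) = 85.00° ✓; |PV| = 12.50 ✓; ∠(PV, VE) = 86.70° ✗; |VE| = 30.90 ✓.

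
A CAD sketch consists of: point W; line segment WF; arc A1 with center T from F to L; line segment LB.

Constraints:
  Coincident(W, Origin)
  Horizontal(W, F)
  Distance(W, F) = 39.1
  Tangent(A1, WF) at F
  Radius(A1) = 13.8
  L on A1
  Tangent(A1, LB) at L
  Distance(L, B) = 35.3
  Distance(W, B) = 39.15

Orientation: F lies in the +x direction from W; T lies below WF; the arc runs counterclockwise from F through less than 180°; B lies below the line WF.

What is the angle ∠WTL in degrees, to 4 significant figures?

9.738°

Checks: |TL| = 13.80 ✓; ∠(TL, LB) = 90.00° ✓; |LB| = 35.30 ✓; |WB| = 39.15 ✓.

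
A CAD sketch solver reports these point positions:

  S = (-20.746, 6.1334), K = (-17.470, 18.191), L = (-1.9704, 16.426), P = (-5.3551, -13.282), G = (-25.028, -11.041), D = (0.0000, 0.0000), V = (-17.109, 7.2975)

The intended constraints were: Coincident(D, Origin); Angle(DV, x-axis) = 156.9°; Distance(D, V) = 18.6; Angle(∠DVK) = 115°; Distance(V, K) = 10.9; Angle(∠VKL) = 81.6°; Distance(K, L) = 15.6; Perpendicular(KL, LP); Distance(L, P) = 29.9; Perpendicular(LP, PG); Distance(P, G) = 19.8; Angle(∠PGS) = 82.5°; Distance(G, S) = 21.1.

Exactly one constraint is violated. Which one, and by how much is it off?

Distance(G, S) = 21.1 — off by 3.40.

D = (0.00, 0.00) ✓; DV at 156.9° ✓; |DV| = 18.60 ✓; ∠DVK = 115.0° ✓; |VK| = 10.90 ✓; ∠VKL = 81.61° ✓; |KL| = 15.60 ✓; ∠(KL, LP) = 90.00° ✓; |LP| = 29.90 ✓; ∠(LP, PG) = 90.00° ✓; |PG| = 19.80 ✓; ∠PGS = 82.50° ✓; |GS| = 17.70 ✗.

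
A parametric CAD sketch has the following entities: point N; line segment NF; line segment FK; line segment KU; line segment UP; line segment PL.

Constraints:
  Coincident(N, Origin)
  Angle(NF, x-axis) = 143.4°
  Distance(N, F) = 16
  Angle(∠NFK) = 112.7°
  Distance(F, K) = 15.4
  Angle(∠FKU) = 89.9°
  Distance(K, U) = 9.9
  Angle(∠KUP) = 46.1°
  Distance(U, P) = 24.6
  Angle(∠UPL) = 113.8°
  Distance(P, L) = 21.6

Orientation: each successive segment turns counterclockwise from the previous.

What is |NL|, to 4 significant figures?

43.71

N is at the origin; NF runs at 143.4° with length 16.0, so F = (-12.85, 9.540). ∠NFK = 112.7° gives FK at -149.3° from the x-axis; with |FK| = 15.4, K = (-26.09, 1.677). ∠FKU = 89.9° gives KU at -59.20° from the x-axis; with |KU| = 9.9, U = (-21.02, -6.826). ∠KUP = 46.1° gives UP at 74.70° from the x-axis; with |UP| = 24.6, P = (-14.53, 16.90). ∠UPL = 113.8° gives PL at 140.9° from the x-axis; with |PL| = 21.6, L = (-31.29, 30.52). Then |NL| = |L − N| = 43.71.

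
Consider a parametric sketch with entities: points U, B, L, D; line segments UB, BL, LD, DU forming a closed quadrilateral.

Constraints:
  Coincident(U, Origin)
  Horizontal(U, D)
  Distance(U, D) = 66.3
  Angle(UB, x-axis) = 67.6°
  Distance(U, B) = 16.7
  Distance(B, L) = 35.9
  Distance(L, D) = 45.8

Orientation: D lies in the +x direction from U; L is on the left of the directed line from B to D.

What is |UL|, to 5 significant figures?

50.510

Checks: |BL| = 35.90 ✓; |LD| = 45.80 ✓.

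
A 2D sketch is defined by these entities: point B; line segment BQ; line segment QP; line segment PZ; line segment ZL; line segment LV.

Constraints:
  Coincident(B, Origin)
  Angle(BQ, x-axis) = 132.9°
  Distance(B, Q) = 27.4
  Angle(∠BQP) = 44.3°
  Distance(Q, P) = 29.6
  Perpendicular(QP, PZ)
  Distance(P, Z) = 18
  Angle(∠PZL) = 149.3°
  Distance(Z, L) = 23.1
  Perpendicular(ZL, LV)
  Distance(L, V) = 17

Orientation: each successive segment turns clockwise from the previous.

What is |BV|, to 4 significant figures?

19.25

B is at the origin; BQ runs at 132.9° with length 27.4, so Q = (-18.65, 20.07). ∠BQP = 44.3° gives QP at -2.800° from the x-axis; with |QP| = 29.6, P = (10.91, 18.63). QP is perpendicular to PZ, so PZ runs at -92.80°; with |PZ| = 18.0, Z = (10.03, 0.6472). ∠PZL = 149.3° gives ZL at -123.5° from the x-axis; with |ZL| = 23.1, L = (-2.716, -18.62). ZL is perpendicular to LV, so LV runs at 146.5°; with |LV| = 17.0, V = (-16.89, -9.233). Then |BV| = |V − B| = 19.25.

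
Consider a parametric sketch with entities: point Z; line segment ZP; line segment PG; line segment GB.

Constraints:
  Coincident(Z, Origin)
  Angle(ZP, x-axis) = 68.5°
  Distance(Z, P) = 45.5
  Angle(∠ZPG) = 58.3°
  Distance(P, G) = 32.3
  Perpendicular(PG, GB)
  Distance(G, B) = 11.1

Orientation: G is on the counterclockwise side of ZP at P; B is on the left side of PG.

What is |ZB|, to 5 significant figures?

28.859

Z is at the origin; ZP runs at 68.5° with length 45.5, so P = 45.5·(cos 68.5°, sin 68.5°) = (16.676, 42.334). ∠ZPG = 58.3°, so PG runs at 68.5° + (180° − 58.3°) = 190.20° from the x-axis; with |PG| = 32.3, G = P + 32.3·(cos 190.20°, sin 190.20°) = (-15.114, 36.614). PG is perpendicular to GB; with |GB| = 11.1 on the left of PG, B = G + 11.1·(0.17708, -0.98420) = (-13.148, 25.690). Then |ZB| = |B − Z| = 28.859.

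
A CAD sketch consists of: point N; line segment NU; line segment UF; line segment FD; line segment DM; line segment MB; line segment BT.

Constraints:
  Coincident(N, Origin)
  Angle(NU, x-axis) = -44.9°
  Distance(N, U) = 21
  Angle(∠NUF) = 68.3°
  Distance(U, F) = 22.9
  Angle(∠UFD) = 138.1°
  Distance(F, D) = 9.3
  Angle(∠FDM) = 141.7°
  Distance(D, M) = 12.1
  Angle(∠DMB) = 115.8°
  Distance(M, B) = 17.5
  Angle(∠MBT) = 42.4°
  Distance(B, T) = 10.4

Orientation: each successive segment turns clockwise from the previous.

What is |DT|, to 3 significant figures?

15.6

N is at the origin; NU runs at -44.9° with length 21.0, so U = (14.9, -14.8). ∠NUF = 68.3° gives UF at -157° from the x-axis; with |UF| = 22.9, F = (-6.14, -23.9). ∠UFD = 138.1° gives FD at 162° from the x-axis; with |FD| = 9.3, D = (-15.0, -21.0). ∠FDM = 141.7° gives DM at 123° from the x-axis; with |DM| = 12.1, M = (-21.6, -10.8). ∠DMB = 115.8° gives MB at 59.0° from the x-axis; with |MB| = 17.5, B = (-12.6, 4.16). ∠MBT = 42.4° gives BT at -78.6° from the x-axis; with |BT| = 10.4, T = (-10.5, -6.04). Then |DT| = |T − D| = 15.6.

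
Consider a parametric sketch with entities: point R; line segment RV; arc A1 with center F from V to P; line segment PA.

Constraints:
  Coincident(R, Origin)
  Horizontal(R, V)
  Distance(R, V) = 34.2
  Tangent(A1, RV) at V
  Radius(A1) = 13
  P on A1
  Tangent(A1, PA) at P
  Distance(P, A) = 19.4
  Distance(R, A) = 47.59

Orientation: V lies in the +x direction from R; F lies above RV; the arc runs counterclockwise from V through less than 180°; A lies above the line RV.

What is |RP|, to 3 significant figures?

48.9

R is at the origin; RV is horizontal with |RV| = 34.2 and V on the +x side, so V = (34.2, 0.00). The tangent condition forces FV to be normal to RV, so F = V + (0, 13) = (34.2, 13.0). Since FP ⟂ PA (tangency), |FA| = √(13.0² + 19.4²) = 23.4 regardless of where P sits on A1. So A lies on both circle(R, 47.59) and circle(F, 23.4); the above-RV intersection is A = (31.0, 36.1). P is the foot of the tangent from A: P = (43.9, 21.7).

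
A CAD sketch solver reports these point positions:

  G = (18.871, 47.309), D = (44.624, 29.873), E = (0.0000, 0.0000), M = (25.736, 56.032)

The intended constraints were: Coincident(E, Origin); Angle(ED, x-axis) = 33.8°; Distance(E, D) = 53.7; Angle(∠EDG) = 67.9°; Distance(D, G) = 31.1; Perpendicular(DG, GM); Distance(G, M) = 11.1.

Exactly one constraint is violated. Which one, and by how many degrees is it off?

Perpendicular(DG, GM) — off by 4.10°.

E = (0.00, 0.00) ✓; ED at 33.80° ✓; |ED| = 53.70 ✓; ∠EDG = 67.90° ✓; |DG| = 31.10 ✓; ∠(DG, GM) = 94.10° ✗; |GM| = 11.10 ✓.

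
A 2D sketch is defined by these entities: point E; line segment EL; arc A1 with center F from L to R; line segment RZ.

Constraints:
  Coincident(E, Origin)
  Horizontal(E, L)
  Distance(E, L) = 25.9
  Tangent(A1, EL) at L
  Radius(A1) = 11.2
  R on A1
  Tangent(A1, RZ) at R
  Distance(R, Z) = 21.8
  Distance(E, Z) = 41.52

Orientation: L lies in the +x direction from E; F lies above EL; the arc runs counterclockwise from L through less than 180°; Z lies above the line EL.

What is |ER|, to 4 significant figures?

39.20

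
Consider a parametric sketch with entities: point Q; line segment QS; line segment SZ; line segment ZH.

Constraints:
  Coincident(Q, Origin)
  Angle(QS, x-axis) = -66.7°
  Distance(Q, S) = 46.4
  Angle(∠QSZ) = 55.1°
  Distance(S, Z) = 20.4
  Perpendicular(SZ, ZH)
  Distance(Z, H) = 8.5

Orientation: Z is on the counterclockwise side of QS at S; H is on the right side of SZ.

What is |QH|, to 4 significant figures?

46.96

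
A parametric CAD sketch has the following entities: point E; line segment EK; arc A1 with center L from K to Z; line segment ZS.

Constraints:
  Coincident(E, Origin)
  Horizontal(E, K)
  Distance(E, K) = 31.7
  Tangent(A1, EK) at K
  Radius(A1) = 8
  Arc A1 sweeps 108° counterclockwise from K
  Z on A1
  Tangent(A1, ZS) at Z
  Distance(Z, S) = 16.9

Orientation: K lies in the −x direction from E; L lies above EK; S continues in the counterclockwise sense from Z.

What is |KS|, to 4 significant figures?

26.65

E is at the origin; EK is horizontal with |EK| = 31.7 and K on the −x side, so K = (-31.70, 0.000). Since A1 is tangent to EK there, LK ⟂ EK, so L = K + (0, 8) = (-31.70, 8.000). On A1, K sits at bearing -90° from L; a 108° counterclockwise sweep puts Z at bearing 18°, so Z = L + 8.0·(cos 18°, sin 18°) = (-24.09, 10.47). A1 meets ZS tangentially, so LZ is at right angles to ZS, so ZS runs along (−sin 18°, cos 18°); with |ZS| = 16.9, S = (-29.31, 26.54). Then |KS| = |S − K| = 26.65.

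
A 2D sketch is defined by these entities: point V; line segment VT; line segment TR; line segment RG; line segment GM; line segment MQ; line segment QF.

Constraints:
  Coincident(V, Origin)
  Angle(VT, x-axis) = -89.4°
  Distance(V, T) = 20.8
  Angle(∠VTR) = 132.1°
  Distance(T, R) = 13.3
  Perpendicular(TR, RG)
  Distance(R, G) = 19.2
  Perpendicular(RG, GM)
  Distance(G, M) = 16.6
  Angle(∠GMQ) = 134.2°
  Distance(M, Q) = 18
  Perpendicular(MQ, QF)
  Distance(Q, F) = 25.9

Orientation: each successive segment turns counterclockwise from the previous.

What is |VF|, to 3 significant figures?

31.9

∠GMQ = 134.2° gives MQ at -176° from the x-axis; with |MQ| = 18.0, Q = (-7.48, -5.58). MQ is perpendicular to QF, so QF runs at -85.7°; with |QF| = 25.9, F = (-5.54, -31.4). Then |VF| = |F − V| = 31.9.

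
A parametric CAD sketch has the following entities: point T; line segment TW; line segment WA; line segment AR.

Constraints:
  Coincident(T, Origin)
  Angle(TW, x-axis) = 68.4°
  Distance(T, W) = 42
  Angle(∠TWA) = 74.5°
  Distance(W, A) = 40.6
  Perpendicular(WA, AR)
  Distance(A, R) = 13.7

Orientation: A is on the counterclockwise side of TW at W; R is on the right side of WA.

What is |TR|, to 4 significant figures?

61.62

T is at the origin; TW runs at 68.4° with length 42.0, so W = 42.0·(cos 68.4°, sin 68.4°) = (15.46, 39.05). ∠TWA = 74.5°, so WA runs at 68.4° + (180° − 74.5°) = 173.9° from the x-axis; with |WA| = 40.6, A = W + 40.6·(cos 173.9°, sin 173.9°) = (-24.91, 43.36). WA ⟂ AR; with |AR| = 13.7 on the right of WA, R = A + 13.7·(0.1063, 0.9943) = (-23.45, 56.99). Then |TR| = |R − T| = 61.62.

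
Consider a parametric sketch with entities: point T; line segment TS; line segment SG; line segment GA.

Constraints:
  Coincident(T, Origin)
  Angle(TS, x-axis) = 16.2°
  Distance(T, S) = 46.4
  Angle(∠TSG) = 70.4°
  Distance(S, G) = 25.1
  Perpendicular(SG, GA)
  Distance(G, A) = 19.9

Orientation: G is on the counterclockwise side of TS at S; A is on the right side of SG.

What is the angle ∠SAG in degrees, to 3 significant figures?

51.6°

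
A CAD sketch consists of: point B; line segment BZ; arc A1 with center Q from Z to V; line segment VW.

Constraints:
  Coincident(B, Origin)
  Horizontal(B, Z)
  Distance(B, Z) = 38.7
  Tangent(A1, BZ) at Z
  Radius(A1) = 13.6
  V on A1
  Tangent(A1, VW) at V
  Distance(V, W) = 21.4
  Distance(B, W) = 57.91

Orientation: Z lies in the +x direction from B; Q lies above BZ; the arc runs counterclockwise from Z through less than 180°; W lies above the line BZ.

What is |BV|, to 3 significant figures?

54.6

B is at the origin; BZ is horizontal with |BZ| = 38.7 and Z on the +x side, so Z = (38.7, 0.00). Since A1 is tangent to BZ there, QZ ⟂ BZ, so Q = Z + (0, 13.6) = (38.7, 13.6). Since QV ⟂ VW (tangency), |QW| = √(13.6² + 21.4²) = 25.4 regardless of where V sits on A1. So W lies on both circle(B, 57.91) and circle(Q, 25.4); the above-BZ intersection is W = (43.2, 38.6). V is the foot of the tangent from W: V = (51.3, 18.7).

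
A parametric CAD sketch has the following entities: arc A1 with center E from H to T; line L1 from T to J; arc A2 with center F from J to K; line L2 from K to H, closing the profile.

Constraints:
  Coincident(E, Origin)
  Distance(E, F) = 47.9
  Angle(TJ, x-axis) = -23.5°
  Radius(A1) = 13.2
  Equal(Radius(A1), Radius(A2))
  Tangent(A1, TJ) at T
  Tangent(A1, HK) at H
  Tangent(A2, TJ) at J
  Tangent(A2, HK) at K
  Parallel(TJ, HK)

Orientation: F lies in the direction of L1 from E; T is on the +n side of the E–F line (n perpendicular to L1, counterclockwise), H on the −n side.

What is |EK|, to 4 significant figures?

49.69

Tangency of A1 to both parallel lines with radius 13.2 puts T and H at E ± 13.2·n: T = (5.263, 12.11), H = (-5.263, -12.11). Equal radii place J and K the same way about F: J = F + 13.2·n = (49.19, -6.995), K = F − 13.2·n = (38.66, -31.21). Then |EK| = |K − E| = 49.69.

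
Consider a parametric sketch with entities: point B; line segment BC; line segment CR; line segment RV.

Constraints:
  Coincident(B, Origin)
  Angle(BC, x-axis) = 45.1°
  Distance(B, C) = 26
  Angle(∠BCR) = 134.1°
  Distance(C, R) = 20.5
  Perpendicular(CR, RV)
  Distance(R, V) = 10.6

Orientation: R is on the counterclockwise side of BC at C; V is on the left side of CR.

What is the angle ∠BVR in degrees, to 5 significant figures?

101.81°

∠BCR = 134.1°, so CR runs at 45.1° + (180° − 134.1°) = 91.000° from the x-axis; with |CR| = 20.5, R = C + 20.5·(cos 91.000°, sin 91.000°) = (17.995, 38.914). CR ⟂ RV; with |RV| = 10.6 on the left of CR, V = R + 10.6·(-0.99985, -0.017452) = (7.3965, 38.729). Then cos ∠BVR = VB·VR / (|VB||VR|), giving 101.81°.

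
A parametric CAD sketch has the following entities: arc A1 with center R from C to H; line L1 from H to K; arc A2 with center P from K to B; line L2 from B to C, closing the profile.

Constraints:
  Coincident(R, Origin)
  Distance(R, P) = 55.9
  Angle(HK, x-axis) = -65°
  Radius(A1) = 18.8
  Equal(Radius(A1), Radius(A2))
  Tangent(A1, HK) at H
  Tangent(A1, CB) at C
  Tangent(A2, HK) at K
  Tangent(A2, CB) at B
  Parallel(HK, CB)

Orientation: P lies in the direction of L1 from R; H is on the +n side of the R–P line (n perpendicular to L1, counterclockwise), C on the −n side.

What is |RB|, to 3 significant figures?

59.0

The slot axis is L1's direction at -65.0°, so u = (cos -65.0°, sin -65.0°) = (0.423, -0.906) and n = (−sin -65.0°, cos -65.0°) = (0.906, 0.423). R is at the origin and P lies 55.9 along u from R, so P = 55.9·u = (23.6, -50.7). Tangency of A1 to both parallel lines with radius 18.8 puts H and C at R ± 18.8·n: H = (17.0, 7.95), C = (-17.0, -7.95). Equal radii place K and B the same way about P: K = P + 18.8·n = (40.7, -42.7), B = P − 18.8·n = (6.59, -58.6). Then |RB| = |B − R| = 59.0.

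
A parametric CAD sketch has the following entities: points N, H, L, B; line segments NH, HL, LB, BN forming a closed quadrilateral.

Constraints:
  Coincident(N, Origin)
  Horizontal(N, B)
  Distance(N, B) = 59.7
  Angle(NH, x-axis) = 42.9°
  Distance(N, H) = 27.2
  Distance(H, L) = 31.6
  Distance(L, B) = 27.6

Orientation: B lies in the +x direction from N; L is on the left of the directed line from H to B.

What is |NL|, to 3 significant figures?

56.9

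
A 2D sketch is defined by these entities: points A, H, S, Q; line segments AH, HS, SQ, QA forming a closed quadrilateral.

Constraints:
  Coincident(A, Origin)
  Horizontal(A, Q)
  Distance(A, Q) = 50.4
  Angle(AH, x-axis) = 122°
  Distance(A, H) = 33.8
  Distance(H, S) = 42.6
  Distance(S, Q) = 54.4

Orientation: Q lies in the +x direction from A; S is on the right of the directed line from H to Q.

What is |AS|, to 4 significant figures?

11.54

Checks: |HS| = 42.60 ✓; |SQ| = 54.40 ✓.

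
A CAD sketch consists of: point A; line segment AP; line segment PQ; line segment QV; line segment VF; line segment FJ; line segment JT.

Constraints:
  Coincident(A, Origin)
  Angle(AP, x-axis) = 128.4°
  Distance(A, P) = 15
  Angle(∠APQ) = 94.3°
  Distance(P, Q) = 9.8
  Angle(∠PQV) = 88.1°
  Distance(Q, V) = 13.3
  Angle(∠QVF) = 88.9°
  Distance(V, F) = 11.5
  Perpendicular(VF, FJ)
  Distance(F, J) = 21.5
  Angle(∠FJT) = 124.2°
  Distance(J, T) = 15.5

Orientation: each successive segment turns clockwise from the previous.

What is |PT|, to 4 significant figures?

20.80

A is at the origin; AP runs at 128.4° with length 15.0, so P = (-9.317, 11.76). ∠APQ = 94.3° gives PQ at 42.70° from the x-axis; with |PQ| = 9.8, Q = (-2.115, 18.40). ∠PQV = 88.1° gives QV at -49.20° from the x-axis; with |QV| = 13.3, V = (6.575, 8.333). ∠QVF = 88.9° gives VF at -140.3° from the x-axis; with |VF| = 11.5, F = (-2.273, 0.9875). VF is perpendicular to FJ, so FJ runs at 129.7°; with |FJ| = 21.5, J = (-16.01, 17.53). ∠FJT = 124.2° gives JT at 73.90° from the x-axis; with |JT| = 15.5, T = (-11.71, 32.42). Then |PT| = |T − P| = 20.80.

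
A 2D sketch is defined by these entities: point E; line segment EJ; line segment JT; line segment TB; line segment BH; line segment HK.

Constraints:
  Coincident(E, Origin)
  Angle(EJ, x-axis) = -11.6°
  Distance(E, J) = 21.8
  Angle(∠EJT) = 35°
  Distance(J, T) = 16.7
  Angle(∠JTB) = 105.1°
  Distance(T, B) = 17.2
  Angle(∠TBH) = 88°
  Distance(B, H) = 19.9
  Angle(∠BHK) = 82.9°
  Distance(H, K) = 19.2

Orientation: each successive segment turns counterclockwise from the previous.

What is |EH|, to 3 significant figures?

18.2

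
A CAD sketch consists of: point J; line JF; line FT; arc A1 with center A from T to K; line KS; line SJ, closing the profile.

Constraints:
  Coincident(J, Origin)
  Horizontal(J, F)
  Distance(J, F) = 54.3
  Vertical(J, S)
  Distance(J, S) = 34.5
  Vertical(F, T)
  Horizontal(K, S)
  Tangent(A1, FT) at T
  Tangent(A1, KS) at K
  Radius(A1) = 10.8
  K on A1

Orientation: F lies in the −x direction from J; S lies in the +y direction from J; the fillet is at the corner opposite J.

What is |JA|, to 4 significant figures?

49.54

JS is vertical with |JS| = 34.5 and S on the +y side, so S = (0.000, 34.50). The virtual corner opposite J is at (-54.30, 34.50). Tangency of A1 to FT means the radius AT is perpendicular to FT and tangency of A1 to KS means the radius AK is perpendicular to KS, with radius 10.8, so the center A sits 10.8 in from both sides at A = (-43.50, 23.70). Then |JA| = |A − J| = 49.54.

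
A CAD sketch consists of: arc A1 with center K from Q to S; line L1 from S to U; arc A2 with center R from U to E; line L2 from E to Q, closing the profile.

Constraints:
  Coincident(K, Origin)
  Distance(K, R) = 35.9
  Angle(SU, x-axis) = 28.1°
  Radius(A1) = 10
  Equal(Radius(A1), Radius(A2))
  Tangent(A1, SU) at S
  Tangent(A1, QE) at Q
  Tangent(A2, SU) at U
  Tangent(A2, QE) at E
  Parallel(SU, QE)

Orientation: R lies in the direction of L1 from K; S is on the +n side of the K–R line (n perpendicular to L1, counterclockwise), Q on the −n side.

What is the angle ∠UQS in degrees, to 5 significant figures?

60.878°

The slot axis is L1's direction at 28.1°, so u = (cos 28.1°, sin 28.1°) = (0.88213, 0.47101) and n = (−sin 28.1°, cos 28.1°) = (-0.47101, 0.88213). K is at the origin and R lies 35.9 along u from K, so R = 35.9·u = (31.668, 16.909). Tangency of A1 to both parallel lines with radius 10.0 puts S and Q at K ± 10.0·n: S = (-4.7101, 8.8213), Q = (4.7101, -8.8213). Equal radii place U and E the same way about R: U = R + 10.0·n = (26.958, 25.731), E = R − 10.0·n = (36.378, 8.0881). Then cos ∠UQS = QU·QS / (|QU||QS|), giving 60.878°.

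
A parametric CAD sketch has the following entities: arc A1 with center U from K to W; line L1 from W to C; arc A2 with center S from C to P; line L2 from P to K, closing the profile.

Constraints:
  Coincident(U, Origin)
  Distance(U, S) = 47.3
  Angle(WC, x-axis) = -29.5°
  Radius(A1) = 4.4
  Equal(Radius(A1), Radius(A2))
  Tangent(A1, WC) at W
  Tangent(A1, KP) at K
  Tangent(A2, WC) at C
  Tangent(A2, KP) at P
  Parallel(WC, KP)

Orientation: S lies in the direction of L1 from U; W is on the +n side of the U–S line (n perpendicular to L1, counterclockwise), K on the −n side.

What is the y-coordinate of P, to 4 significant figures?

-27.12

The slot axis is L1's direction at -29.5°, so u = (cos -29.5°, sin -29.5°) = (0.8704, -0.4924) and n = (−sin -29.5°, cos -29.5°) = (0.4924, 0.8704). U is at the origin and S lies 47.3 along u from U, so S = 47.3·u = (41.17, -23.29). Tangency of A1 to both parallel lines with radius 4.4 puts W and K at U ± 4.4·n: W = (2.167, 3.830), K = (-2.167, -3.830). Equal radii place C and P the same way about S: C = S + 4.4·n = (43.33, -19.46), P = S − 4.4·n = (39.00, -27.12). So P.y = -27.12.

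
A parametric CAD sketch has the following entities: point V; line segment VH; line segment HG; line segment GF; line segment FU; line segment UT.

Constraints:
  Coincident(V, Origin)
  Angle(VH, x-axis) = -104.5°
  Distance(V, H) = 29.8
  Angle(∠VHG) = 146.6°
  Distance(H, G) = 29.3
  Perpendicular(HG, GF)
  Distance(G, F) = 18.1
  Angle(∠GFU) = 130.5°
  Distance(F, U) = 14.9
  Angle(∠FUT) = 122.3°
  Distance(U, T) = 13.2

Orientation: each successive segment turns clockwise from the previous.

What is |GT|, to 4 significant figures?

33.81

V is at the origin; VH runs at -104.5° with length 29.8, so H = (-7.461, -28.85). ∠VHG = 146.6° gives HG at -137.9° from the x-axis; with |HG| = 29.3, G = (-29.20, -48.49). HG is perpendicular to GF, so GF runs at 132.1°; with |GF| = 18.1, F = (-41.34, -35.06). ∠GFU = 130.5° gives FU at 82.60° from the x-axis; with |FU| = 14.9, U = (-39.42, -20.29). ∠FUT = 122.3° gives UT at 24.90° from the x-axis; with |UT| = 13.2, T = (-27.44, -14.73). Then |GT| = |T − G| = 33.81.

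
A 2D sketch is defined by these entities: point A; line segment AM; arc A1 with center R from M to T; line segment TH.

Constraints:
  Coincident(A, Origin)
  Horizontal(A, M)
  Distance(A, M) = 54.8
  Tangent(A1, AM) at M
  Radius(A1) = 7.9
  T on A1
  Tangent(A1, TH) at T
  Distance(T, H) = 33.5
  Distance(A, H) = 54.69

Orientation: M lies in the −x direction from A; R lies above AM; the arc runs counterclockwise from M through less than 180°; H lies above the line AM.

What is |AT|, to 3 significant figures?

47.5

A is at the origin; AM is horizontal with |AM| = 54.8 and M on the −x side, so M = (-54.8, 0.00). The tangent condition forces RM to be normal to AM, so R = M + (0, 7.9) = (-54.8, 7.90). Since RT ⟂ TH (tangency), |RH| = √(7.9² + 33.5²) = 34.4 regardless of where T sits on A1. So H lies on both circle(A, 54.69) and circle(R, 34.4); the above-AM intersection is H = (-38.9, 38.4). T is the foot of the tangent from H: T = (-47.1, 5.96).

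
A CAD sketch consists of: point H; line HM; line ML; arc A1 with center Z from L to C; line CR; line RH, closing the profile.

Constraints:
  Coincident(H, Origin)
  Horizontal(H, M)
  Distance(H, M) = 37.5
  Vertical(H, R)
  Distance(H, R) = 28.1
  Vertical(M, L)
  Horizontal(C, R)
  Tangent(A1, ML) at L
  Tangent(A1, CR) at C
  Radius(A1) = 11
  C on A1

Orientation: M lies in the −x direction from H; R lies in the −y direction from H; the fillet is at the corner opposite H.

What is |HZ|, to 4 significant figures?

31.54

H is at the origin; H and M share the same y with |HM| = 37.5 and M on the −x side, so M = (-37.50, 0.000). HR is vertical with |HR| = 28.1 and R on the −y side, so R = (0.000, -28.10). The virtual corner opposite H is at (-37.50, -28.10). Since A1 is tangent to ML there, ZL ⟂ ML and tangency of A1 to CR means the radius ZC is perpendicular to CR, with radius 11.0, so the center Z sits 11.0 in from both sides at Z = (-26.50, -17.10). Then |HZ| = |Z − H| = 31.54.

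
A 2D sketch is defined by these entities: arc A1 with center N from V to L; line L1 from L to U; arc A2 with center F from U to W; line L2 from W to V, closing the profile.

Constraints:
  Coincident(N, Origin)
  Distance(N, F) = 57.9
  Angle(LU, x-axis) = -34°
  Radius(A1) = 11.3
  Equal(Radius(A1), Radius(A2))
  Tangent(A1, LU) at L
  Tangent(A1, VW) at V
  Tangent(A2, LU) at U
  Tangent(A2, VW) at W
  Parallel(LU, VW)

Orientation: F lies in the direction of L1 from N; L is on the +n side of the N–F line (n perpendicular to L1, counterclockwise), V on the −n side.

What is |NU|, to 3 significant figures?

59.0

The slot axis is L1's direction at -34.0°, so u = (cos -34.0°, sin -34.0°) = (0.829, -0.559) and n = (−sin -34.0°, cos -34.0°) = (0.559, 0.829). N is at the origin and F lies 57.9 along u from N, so F = 57.9·u = (48.0, -32.4). Tangency of A1 to both parallel lines with radius 11.3 puts L and V at N ± 11.3·n: L = (6.32, 9.37), V = (-6.32, -9.37). Equal radii place U and W the same way about F: U = F + 11.3·n = (54.3, -23.0), W = F − 11.3·n = (41.7, -41.7). Then |NU| = |U − N| = 59.0.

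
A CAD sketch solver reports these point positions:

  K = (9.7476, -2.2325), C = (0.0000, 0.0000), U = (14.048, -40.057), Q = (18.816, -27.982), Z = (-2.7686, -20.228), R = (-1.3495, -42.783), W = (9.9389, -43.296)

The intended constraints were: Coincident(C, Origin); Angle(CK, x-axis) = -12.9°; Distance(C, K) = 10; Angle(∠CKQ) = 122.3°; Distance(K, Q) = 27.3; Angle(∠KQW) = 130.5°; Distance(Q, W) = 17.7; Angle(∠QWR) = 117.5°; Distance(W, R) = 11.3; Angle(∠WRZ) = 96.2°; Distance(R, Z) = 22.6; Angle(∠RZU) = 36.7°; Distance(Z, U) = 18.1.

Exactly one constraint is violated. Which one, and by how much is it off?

Distance(Z, U) = 18.1 — off by 7.90.

C = (0.00, 0.00) ✓; CK at -12.90° ✓; |CK| = 10.00 ✓; ∠CKQ = 122.3° ✓; |KQ| = 27.30 ✓; ∠KQW = 130.5° ✓; |QW| = 17.70 ✓; ∠QWR = 117.5° ✓; |WR| = 11.30 ✓; ∠WRZ = 96.20° ✓; |RZ| = 22.60 ✓; ∠RZU = 36.70° ✓; |ZU| = 26.00 ✗.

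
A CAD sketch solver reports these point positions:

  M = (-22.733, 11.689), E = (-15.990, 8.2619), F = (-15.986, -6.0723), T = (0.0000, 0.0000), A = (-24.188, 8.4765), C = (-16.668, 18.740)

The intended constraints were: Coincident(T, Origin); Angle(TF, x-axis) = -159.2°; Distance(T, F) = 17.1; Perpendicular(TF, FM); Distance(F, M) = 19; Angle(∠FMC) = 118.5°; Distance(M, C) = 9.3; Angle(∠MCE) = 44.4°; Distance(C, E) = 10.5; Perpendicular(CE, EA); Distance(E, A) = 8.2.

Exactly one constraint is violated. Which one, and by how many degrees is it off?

Perpendicular(CE, EA) — off by 5.20°.

T = (0.00, 0.00) ✓; TF at -159.2° ✓; |TF| = 17.10 ✓; ∠(TF, FM) = 90.00° ✓; |FM| = 19.00 ✓; ∠FMC = 118.5° ✓; |MC| = 9.301 ✓; ∠MCE = 44.40° ✓; |CE| = 10.50 ✓; ∠(CE, EA) = 95.20° ✗; |EA| = 8.201 ✓.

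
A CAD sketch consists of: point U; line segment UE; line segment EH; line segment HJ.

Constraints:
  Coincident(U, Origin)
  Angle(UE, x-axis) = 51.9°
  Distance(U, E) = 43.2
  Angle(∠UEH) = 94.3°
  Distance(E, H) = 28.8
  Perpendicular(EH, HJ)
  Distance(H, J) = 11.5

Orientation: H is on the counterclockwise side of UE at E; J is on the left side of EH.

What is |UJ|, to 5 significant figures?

44.986

∠UEH = 94.3°, so EH runs at 51.9° + (180° − 94.3°) = 137.60° from the x-axis; with |EH| = 28.8, H = E + 28.8·(cos 137.60°, sin 137.60°) = (5.3884, 53.416). The perpendicularity gives HJ at right angles to EH; with |HJ| = 11.5 on the left of EH, J = H + 11.5·(-0.67430, -0.73846) = (-2.3660, 44.923). Then |UJ| = |J − U| = 44.986.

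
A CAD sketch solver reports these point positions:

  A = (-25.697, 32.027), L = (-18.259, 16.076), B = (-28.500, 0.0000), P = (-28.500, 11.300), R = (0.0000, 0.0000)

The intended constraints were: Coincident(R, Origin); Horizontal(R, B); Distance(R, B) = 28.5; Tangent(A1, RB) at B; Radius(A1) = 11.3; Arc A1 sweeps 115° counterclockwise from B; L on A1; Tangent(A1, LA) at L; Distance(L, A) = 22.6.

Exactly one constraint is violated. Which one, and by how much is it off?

Distance(L, A) = 22.6 — off by 5.00.

R = (0.00, 0.00) ✓; R.y = 0.00, B.y = 0.00 ✓; |RB| = 28.50 ✓; ∠(PB, BR) = 90.00° ✓; |PB| = 11.30 ✓; bearing(P→L) − bearing(P→B) = 115.0° ✓; |PL| = 11.30 ✓; ∠(PL, LA) = 90.00° ✓; |LA| = 17.60 ✗.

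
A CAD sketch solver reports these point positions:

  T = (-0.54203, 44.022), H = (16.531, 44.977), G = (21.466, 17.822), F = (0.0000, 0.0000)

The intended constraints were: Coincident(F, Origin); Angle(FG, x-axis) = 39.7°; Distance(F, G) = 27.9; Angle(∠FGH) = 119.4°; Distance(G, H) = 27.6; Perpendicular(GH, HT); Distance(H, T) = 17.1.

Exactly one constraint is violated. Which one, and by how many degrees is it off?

Perpendicular(GH, HT) — off by 7.10°.

F = (0.00, 0.00) ✓; FG at 39.70° ✓; |FG| = 27.90 ✓; ∠FGH = 119.4° ✓; |GH| = 27.60 ✓; ∠(GH, HT) = 82.90° ✗; |HT| = 17.10 ✓.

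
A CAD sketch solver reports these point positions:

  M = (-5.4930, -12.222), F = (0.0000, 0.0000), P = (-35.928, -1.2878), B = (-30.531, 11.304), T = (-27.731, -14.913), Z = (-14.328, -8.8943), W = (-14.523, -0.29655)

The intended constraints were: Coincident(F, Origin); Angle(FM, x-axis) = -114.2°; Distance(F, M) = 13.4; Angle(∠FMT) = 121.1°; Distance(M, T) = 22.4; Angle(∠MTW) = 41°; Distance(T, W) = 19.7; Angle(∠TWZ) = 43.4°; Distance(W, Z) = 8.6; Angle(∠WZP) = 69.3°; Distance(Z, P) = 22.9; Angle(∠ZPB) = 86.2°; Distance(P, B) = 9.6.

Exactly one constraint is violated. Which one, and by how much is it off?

Distance(P, B) = 9.6 — off by 4.10.

F = (0.00, 0.00) ✓; FM at -114.2° ✓; |FM| = 13.40 ✓; ∠FMT = 121.1° ✓; |MT| = 22.40 ✓; ∠MTW = 41.00° ✓; |TW| = 19.70 ✓; ∠TWZ = 43.40° ✓; |WZ| = 8.600 ✓; ∠WZP = 69.30° ✓; |ZP| = 22.90 ✓; ∠ZPB = 86.20° ✓; |PB| = 13.70 ✗.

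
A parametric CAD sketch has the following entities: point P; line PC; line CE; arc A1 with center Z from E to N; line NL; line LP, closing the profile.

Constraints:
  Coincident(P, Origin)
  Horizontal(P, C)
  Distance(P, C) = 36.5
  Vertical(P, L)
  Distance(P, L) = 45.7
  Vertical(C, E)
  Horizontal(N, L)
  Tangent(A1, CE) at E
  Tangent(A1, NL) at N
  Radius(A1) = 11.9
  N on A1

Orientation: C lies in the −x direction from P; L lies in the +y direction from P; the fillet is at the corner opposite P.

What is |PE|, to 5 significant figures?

49.746

The virtual corner opposite P is at (-36.500, 45.700). The tangent condition forces ZE to be normal to CE and the tangent condition forces ZN to be normal to NL, with radius 11.9, so the center Z sits 11.9 in from both sides at Z = (-24.600, 33.800). That places the tangent points at E = (-36.500, 33.800) on CE and N = (-24.600, 45.700) on NL. Then |PE| = |E − P| = 49.746.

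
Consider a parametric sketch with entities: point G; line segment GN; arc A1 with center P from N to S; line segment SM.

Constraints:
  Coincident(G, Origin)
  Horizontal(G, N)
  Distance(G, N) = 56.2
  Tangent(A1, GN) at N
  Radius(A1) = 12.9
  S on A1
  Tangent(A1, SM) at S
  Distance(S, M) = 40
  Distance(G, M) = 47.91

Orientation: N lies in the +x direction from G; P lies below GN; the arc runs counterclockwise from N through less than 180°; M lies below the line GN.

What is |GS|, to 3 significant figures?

45.5

G is at the origin; G and N share the same y with |GN| = 56.2 and N on the +x side, so N = (56.2, 0.00). Tangency of A1 to GN means the radius PN is perpendicular to GN, so P = N + (0, -12.9) = (56.2, -12.9). Since PS ⟂ SM (tangency), |PM| = √(12.9² + 40.0²) = 42.0 regardless of where S sits on A1. So M lies on both circle(G, 47.91) and circle(P, 42.0); the below-GN intersection is M = (24.9, -40.9). S is the foot of the tangent from M: S = (45.1, -6.40).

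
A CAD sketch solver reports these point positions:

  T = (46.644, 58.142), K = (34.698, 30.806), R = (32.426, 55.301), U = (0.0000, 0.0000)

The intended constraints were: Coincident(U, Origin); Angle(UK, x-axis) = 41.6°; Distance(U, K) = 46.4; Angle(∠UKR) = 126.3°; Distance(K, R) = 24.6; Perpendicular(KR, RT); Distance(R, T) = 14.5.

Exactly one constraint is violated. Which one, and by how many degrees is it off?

Perpendicular(KR, RT) — off by 6.00°.

U = (0.00, 0.00) ✓; UK at 41.60° ✓; |UK| = 46.40 ✓; ∠UKR = 126.3° ✓; |KR| = 24.60 ✓; ∠(KR, RT) = 84.00° ✗; |RT| = 14.50 ✓.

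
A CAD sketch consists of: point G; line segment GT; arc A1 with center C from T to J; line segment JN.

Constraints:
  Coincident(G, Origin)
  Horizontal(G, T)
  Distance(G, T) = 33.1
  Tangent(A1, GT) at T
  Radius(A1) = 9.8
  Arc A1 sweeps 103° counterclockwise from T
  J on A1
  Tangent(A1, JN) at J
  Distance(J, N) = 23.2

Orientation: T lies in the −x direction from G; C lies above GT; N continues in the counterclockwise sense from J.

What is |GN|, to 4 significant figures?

45.01

G is at the origin; G and T share the same y with |GT| = 33.1 and T on the −x side, so T = (-33.10, 0.000). The tangent condition forces CT to be normal to GT, so C = T + (0, 9.8) = (-33.10, 9.800). On A1, T sits at bearing -90° from C; a 103° counterclockwise sweep puts J at bearing 13°, so J = C + 9.8·(cos 13°, sin 13°) = (-23.55, 12.00). Tangency of A1 to JN means the radius CJ is perpendicular to JN, so JN runs along (−sin 13°, cos 13°); with |JN| = 23.2, N = (-28.77, 34.61). Then |GN| = |N − G| = 45.01.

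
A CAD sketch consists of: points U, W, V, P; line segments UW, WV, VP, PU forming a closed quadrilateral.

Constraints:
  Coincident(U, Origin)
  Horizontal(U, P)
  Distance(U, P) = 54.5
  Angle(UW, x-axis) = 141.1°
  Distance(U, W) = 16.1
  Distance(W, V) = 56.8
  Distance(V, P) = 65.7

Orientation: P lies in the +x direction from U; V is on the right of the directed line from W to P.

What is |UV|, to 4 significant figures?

44.10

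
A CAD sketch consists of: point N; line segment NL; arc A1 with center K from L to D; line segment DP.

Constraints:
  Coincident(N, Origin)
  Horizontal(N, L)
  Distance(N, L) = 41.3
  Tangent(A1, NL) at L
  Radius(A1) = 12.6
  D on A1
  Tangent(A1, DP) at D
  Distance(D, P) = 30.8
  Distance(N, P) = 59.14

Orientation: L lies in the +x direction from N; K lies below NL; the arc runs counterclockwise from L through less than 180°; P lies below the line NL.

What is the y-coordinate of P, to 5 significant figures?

-45.669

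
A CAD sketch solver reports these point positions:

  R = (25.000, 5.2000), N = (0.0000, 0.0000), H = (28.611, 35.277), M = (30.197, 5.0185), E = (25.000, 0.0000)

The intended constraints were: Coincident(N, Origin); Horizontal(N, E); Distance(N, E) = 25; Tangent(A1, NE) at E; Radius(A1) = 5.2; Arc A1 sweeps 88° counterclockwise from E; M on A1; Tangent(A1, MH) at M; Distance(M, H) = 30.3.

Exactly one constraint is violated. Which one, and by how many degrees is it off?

Tangent(A1, MH) at M — off by 5.00°.

N = (0.00, 0.00) ✓; N.y = 0.00, E.y = 0.00 ✓; |NE| = 25.00 ✓; ∠(RE, EN) = 90.00° ✓; |RE| = 5.200 ✓; bearing(R→M) − bearing(R→E) = 88.00° ✓; |RM| = 5.200 ✓; ∠(RM, MH) = 85.00° ✗; |MH| = 30.30 ✓.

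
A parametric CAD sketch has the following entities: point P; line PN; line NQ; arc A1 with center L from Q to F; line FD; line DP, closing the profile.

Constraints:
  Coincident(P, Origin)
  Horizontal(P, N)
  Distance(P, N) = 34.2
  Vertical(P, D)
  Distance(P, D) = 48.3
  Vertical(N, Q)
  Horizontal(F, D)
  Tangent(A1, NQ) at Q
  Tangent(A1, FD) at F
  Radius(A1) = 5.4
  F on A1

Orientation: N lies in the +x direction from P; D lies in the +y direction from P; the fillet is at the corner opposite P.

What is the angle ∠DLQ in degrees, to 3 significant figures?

169°

P is at the origin; PN is horizontal with |PN| = 34.2 and N on the +x side, so N = (34.2, 0.00). P and D share the same x with |PD| = 48.3 and D on the +y side, so D = (0.00, 48.3). The virtual corner opposite P is at (34.2, 48.3). The tangent condition forces LQ to be normal to NQ and tangency of A1 to FD means the radius LF is perpendicular to FD, with radius 5.4, so the center L sits 5.4 in from both sides at L = (28.8, 42.9). That places the tangent points at Q = (34.2, 42.9) on NQ and F = (28.8, 48.3) on FD. Then cos ∠DLQ = LD·LQ / (|LD||LQ|), giving 169°.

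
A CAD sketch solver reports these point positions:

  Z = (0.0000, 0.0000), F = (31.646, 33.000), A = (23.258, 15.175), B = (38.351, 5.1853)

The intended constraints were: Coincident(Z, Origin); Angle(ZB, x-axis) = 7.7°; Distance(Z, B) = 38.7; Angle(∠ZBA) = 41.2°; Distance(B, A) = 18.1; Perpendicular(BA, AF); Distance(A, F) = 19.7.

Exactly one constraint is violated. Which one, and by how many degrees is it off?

Perpendicular(BA, AF) — off by 8.30°.

Z = (0.00, 0.00) ✓; ZB at 7.700° ✓; |ZB| = 38.70 ✓; ∠ZBA = 41.20° ✓; |BA| = 18.10 ✓; ∠(BA, AF) = 81.70° ✗; |AF| = 19.70 ✓.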